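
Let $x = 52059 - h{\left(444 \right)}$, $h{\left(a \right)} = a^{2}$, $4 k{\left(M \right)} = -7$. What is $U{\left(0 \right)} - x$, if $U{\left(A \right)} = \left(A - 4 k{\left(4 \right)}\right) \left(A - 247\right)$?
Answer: $143348$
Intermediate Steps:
$k{\left(M \right)} = - \frac{7}{4}$ ($k{\left(M \right)} = \frac{1}{4} \left(-7\right) = - \frac{7}{4}$)
$x = -145077$ ($x = 52059 - 444^{2} = 52059 - 197136 = -145077$)
$U{\left(A \right)} = \left(-247 + A\right) \left(7 + A\right)$ ($U{\left(A \right)} = \left(A - -7\right) \left(A - 247\right) = \left(A + 7\right) \left(-247 + A\right) = \left(7 + A\right) \left(-247 + A\right) = \left(-247 + A\right) \left(7 + A\right)$)
$U{\left(0 \right)} - x = \left(-1729 + 0^{2} - 0\right) - -145077 = \left(-1729 + 0 + 0\right) + 145077 = -1729 + 145077 = 143348$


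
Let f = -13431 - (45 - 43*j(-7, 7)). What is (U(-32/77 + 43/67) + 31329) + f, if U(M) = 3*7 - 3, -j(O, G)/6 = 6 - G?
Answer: 18129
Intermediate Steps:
j(O, G) = -36 + 6*G (j(O, G) = -6*(6 - G) = -36 + 6*G)
U(M) = 18 (U(M) = 21 - 3 = 18)
f = -13218 (f = -13431 - (45 - 43*(-36 + 6*7)) = -13431 - (45 - 43*(-36 + 42)) = -13431 - (45 - 43*6) = -13431 - (45 - 258) = -13431 - 1*(-213) = -13431 + 213 = -13218)
(U(-32/77 + 43/67) + 31329) + f = (18 + 31329) - 13218 = 31347 - 13218 = 18129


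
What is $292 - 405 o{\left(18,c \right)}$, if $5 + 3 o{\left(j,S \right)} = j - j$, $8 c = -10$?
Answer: $967$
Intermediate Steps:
$c = - \frac{5}{4}$ ($c = \frac{1}{8} \left(-10\right) = - \frac{5}{4} \approx -1.25$)
$o{\left(j,S \right)} = - \frac{5}{3}$ ($o{\left(j,S \right)} = - \frac{5}{3} + \frac{j - j}{3} = - \frac{5}{3} + \frac{1}{3} \cdot 0 = - \frac{5}{3} + 0 = - \frac{5}{3}$)
$292 - 405 o{\left(18,c \right)} = 292 - -675 = 292 + 675 = 967$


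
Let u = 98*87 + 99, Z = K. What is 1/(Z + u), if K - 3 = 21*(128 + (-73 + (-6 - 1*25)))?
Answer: 1/9132 ≈ 0.00010951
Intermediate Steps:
K = 507 (K = 3 + 21*(128 + (-73 + (-6 - 1*25))) = 3 + 21*(128 + (-73 + (-6 - 25))) = 3 + 21*(128 + (-73 - 31)) = 3 + 21*(128 - 104) = 3 + 21*24 = 3 + 504 = 507)
Z = 507
u = 8625 (u = 8526 + 99 = 8625)
1/(Z + u) = 1/(507 + 8625) = 1/9132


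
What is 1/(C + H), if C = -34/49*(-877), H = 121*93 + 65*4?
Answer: 49/593955 ≈ 8.2498e-5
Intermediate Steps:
H = 11513 (H = 11253 + 260 = 11513)
C = 29818/49 (C = -34*1/49*(-877) = -34/49*(-877) = 29818/49 ≈ 608.53)
1/(C + H) = 1/(29818/49 + 11513) = 1/(593955/49) = 49/593955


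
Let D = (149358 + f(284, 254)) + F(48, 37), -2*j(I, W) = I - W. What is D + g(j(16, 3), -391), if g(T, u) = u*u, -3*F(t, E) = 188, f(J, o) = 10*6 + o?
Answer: 907471/3 ≈ 3.0249e+5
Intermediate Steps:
f(J, o) = 60 + o
F(t, E) = -188/3 (F(t, E) = -1/3*188 = -188/3)
j(I, W) = W/2 - I/2 (j(I, W) = -(I - W)/2 = W/2 - I/2)
g(T, u) = u**2
D = 448828/3 (D = (149358 + (60 + 254)) - 188/3 = (149358 + 314) - 188/3 = 149672 - 188/3 = 448828/3 ≈ 1.4961e+5)
D + g(j(16, 3), -391) = 448828/3 + (-391)**2 = 448828/3 + 152881 = 907471/3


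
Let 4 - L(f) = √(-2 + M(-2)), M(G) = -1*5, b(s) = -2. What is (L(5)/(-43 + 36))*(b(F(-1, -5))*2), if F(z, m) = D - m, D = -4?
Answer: 16/7 - 4*I*√7/7 ≈ 2.2857 - 1.5119*I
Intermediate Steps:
F(z, m) = -4 - m
M(G) = -5
L(f) = 4 - I*√7 (L(f) = 4 - √(-2 - 5) = 4 - √(-7) = 4 - I*√7)
(L(5)/(-43 + 36))*(b(F(-1, -5))*2) = ((4 - I*√7)/(-43 + 36))*(-2*2) = ((4 - I*√7)/(-7))*(-4) = -(4 - I*√7)/7*(-4) = (-4/7 + I*√7/7)*(-4) = 16/7 - 4*I*√7/7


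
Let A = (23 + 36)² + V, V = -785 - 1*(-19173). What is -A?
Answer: -21869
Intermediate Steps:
V = 18388 (V = -785 + 19173 = 18388)
A = 21869 (A = (23 + 36)² + 18388 = 59² + 18388 = 3481 + 18388 = 21869)
-A = -1*21869 = -21869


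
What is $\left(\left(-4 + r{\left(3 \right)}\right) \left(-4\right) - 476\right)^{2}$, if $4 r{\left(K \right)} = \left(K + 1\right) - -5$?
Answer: $219961$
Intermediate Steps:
$r{\left(K \right)} = \frac{3}{2} + \frac{K}{4}$ ($r{\left(K \right)} = \frac{\left(K + 1\right) - -5}{4} = \frac{\left(1 + K\right) + 5}{4} = \frac{6 + K}{4} = \frac{3}{2} + \frac{K}{4}$)
$\left(\left(-4 + r{\left(3 \right)}\right) \left(-4\right) - 476\right)^{2} = \left(\left(-4 + \left(\frac{3}{2} + \frac{1}{4} \cdot 3\right)\right) \left(-4\right) - 476\right)^{2} = \left(\left(-4 + \left(\frac{3}{2} + \frac{3}{4}\right)\right) \left(-4\right) - 476\right)^{2} = \left(\left(-4 + \frac{9}{4}\right) \left(-4\right) - 476\right)^{2} = \left(\left(- \frac{7}{4}\right) \left(-4\right) - 476\right)^{2} = \left(7 - 476\right)^{2} = \left(-469\right)^{2} = 219961$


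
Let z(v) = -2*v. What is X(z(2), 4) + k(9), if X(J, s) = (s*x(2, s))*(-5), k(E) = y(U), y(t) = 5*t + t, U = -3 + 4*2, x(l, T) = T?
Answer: -50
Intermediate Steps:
U = 5 (U = -3 + 8 = 5)
y(t) = 6*t
k(E) = 30 (k(E) = 6*5 = 30)
X(J, s) = -5*s**2 (X(J, s) = (s*s)*(-5) = s**2*(-5) = -5*s**2)
X(z(2), 4) + k(9) = -5*4**2 + 30 = -5*16 + 30 = -80 + 30 = -50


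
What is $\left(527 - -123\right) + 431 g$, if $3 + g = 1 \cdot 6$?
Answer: $1943$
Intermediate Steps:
$g = 3$ ($g = -3 + 1 \cdot 6 = -3 + 6 = 3$)
$\left(527 - -123\right) + 431 g = \left(527 - -123\right) + 431 \cdot 3 = \left(527 + 123\right) + 1293 = 650 + 1293 = 1943$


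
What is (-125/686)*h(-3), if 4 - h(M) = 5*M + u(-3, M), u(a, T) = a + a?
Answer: -3125/686 ≈ -4.5554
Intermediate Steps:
u(a, T) = 2*a
h(M) = 10 - 5*M (h(M) = 4 - (5*M + 2*(-3)) = 4 - (5*M - 6) = 4 - (-6 + 5*M) = 4 + (6 - 5*M) = 10 - 5*M)
(-125/686)*h(-3) = (-125/686)*(10 - 5*(-3)) = (-125*1/686)*(10 + 15) = -125/686*25 = -3125/686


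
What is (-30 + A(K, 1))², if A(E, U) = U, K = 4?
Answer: 841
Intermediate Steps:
(-30 + A(K, 1))² = (-30 + 1)² = (-29)² = 841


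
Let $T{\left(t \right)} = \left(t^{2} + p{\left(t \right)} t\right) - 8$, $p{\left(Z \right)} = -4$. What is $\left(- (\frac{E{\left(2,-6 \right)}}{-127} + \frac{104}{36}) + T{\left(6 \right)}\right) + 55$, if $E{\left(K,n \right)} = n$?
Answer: $\frac{64081}{1143} \approx 56.064$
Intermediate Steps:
$T{\left(t \right)} = -8 + t^{2} - 4 t$ ($T{\left(t \right)} = \left(t^{2} - 4 t\right) - 8 = -8 + t^{2} - 4 t$)
$\left(- (\frac{E{\left(2,-6 \right)}}{-127} + \frac{104}{36}) + T{\left(6 \right)}\right) + 55 = \left(- (- \frac{6}{-127} + \frac{104}{36}) - \left(32 - 36\right)\right) + 55 = \left(- (\left(-6\right) \left(- \frac{1}{127}\right) + 104 \cdot \frac{1}{36}) - -4\right) + 55 = \left(- (\frac{6}{127} + \frac{26}{9}) + 4\right) + 55 = \left(\left(-1\right) \frac{3356}{1143} + 4\right) + 55 = \left(- \frac{3356}{1143} + 4\right) + 55 = \frac{1216}{1143} + 55 = \frac{64081}{1143}$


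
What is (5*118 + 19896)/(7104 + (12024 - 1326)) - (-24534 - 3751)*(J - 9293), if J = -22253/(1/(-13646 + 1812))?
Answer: 66297902864862808/8901 ≈ 7.4484e+12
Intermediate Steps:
J = 263342002 (J = -22253/(1/(-11834)) = -22253/(-1/11834) = -22253*(-11834) = 263342002)
(5*118 + 19896)/(7104 + (12024 - 1326)) - (-24534 - 3751)*(J - 9293) = (5*118 + 19896)/(7104 + (12024 - 1326)) - (-24534 - 3751)*(263342002 - 9293) = (590 + 19896)/(7104 + 10698) - (-28285)*263332709 = 20486/17802 - 1*(-7448365674065) = 20486*(1/17802) + 7448365674065 = 10243/8901 + 7448365674065 = 66297902864862808/8901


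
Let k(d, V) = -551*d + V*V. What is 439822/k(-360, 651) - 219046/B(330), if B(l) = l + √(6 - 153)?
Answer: -14975019534782/22614930189 + 1533322*I*√3/109047 ≈ -662.17 + 24.355*I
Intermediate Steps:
k(d, V) = V² - 551*d (k(d, V) = -551*d + V² = V² - 551*d)
B(l) = l + 7*I*√3 (B(l) = l + √(-147) = l + 7*I*√3)
439822/k(-360, 651) - 219046/B(330) = 439822/(651² - 551*(-360)) - 219046/(330 + 7*I*√3) = 439822/(423801 + 198360) - 219046/(330 + 7*I*√3) = 439822/622161 - 219046/(330 + 7*I*√3)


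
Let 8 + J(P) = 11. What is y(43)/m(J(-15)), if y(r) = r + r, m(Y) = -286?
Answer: -43/143 ≈ -0.30070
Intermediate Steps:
J(P) = 3 (J(P) = -8 + 11 = 3)
y(r) = 2*r
y(43)/m(J(-15)) = (2*43)/(-286) = 86*(-1/286) = -43/143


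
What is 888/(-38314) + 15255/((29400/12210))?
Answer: 23788251825/3754772 ≈ 6335.5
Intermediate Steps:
888/(-38314) + 15255/((29400/12210)) = 888*(-1/38314) + 15255/((29400*(1/12210))) = -444/19157 + 15255/(980/407) = -444/19157 + 15255*(407/980) = -444/19157 + 1241757/196 = 23788251825/3754772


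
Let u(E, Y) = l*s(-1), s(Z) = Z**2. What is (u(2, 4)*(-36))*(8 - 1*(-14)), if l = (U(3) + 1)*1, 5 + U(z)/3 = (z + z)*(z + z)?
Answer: -74448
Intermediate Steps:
U(z) = -15 + 12*z**2 (U(z) = -15 + 3*((z + z)*(z + z)) = -15 + 3*((2*z)*(2*z)) = -15 + 3*(4*z**2) = -15 + 12*z**2)
l = 94 (l = ((-15 + 12*3**2) + 1)*1 = ((-15 + 12*9) + 1)*1 = ((-15 + 108) + 1)*1 = (93 + 1)*1 = 94*1 = 94)
u(E, Y) = 94 (u(E, Y) = 94*(-1)**2 = 94*1 = 94)
(u(2, 4)*(-36))*(8 - 1*(-14)) = (94*(-36))*(8 - 1*(-14)) = -3384*(8 + 14) = -3384*22 = -74448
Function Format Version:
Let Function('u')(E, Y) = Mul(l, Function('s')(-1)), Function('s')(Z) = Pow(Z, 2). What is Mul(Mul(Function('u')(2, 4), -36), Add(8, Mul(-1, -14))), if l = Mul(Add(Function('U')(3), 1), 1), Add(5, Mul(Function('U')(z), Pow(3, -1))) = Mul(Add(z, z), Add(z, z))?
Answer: -74448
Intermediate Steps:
Function('U')(z) = Add(-15, Mul(12, Pow(z, 2))) (Function('U')(z) = Add(-15, Mul(3, Mul(Add(z, z), Add(z, z)))) = Add(-15, Mul(3, Mul(Mul(2, z), Mul(2, z)))) = Add(-15, Mul(3, Mul(4, Pow(z, 2)))) = Add(-15, Mul(12, Pow(z, 2))))
l = 94 (l = Mul(Add(Add(-15, Mul(12, Pow(3, 2))), 1), 1) = Mul(Add(Add(-15, Mul(12, 9)), 1), 1) = Mul(Add(Add(-15, 108), 1), 1) = Mul(Add(93, 1), 1) = Mul(94, 1) = 94)
Function('u')(E, Y) = 94 (Function('u')(E, Y) = Mul(94, Pow(-1, 2)) = Mul(94, 1) = 94)
Mul(Mul(Function('u')(2, 4), -36), Add(8, Mul(-1, -14))) = Mul(Mul(94, -36), Add(8, Mul(-1, -14))) = Mul(-3384, Add(8, 14)) = Mul(-3384, 22) = -74448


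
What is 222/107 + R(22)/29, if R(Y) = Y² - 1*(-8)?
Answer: 59082/3103 ≈ 19.040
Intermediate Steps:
R(Y) = 8 + Y² (R(Y) = Y² + 8 = 8 + Y²)
222/107 + R(22)/29 = 222/107 + (8 + 22²)/29 = 222*(1/107) + (8 + 484)*(1/29) = 222/107 + 492*(1/29) = 222/107 + 492/29 = 59082/3103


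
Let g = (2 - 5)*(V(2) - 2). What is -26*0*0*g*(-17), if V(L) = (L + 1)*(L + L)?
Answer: 0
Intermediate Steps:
V(L) = 2*L*(1 + L) (V(L) = (1 + L)*(2*L) = 2*L*(1 + L))
g = -30 (g = (2 - 5)*(2*2*(1 + 2) - 2) = -3*(2*2*3 - 2) = -3*(12 - 2) = -3*10 = -30)
-26*0*0*g*(-17) = -26*0*0*(-30)*(-17) = -0*(-30)*(-17) = -26*0*(-17) = 0*(-17) = 0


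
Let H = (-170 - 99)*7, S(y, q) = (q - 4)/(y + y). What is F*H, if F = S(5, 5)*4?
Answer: -3766/5 ≈ -753.20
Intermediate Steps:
S(y, q) = (-4 + q)/(2*y) (S(y, q) = (-4 + q)/((2*y)) = (-4 + q)*(1/(2*y)) = (-4 + q)/(2*y))
F = ⅖ (F = ((½)*(-4 + 5)/5)*4 = ((½)*(⅕)*1)*4 = (⅒)*4 = ⅖ ≈ 0.40000)
H = -1883 (H = -269*7 = -1883)
F*H = (⅖)*(-1883) = -3766/5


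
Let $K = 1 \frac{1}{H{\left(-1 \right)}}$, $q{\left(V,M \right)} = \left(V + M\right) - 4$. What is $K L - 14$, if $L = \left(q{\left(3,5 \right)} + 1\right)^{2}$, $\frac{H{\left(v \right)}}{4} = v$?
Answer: $- \frac{81}{4} \approx -20.25$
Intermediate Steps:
$H{\left(v \right)} = 4 v$
$q{\left(V,M \right)} = -4 + M + V$ ($q{\left(V,M \right)} = \left(M + V\right) - 4 = -4 + M + V$)
$L = 25$ ($L = \left(\left(-4 + 5 + 3\right) + 1\right)^{2} = \left(4 + 1\right)^{2} = 5^{2} = 25$)
$K = - \frac{1}{4}$ ($K = 1 \frac{1}{4 \left(-1\right)} = 1 \frac{1}{-4} = 1 \left(- \frac{1}{4}\right) = - \frac{1}{4} \approx -0.25$)
$K L - 14 = \left(- \frac{1}{4}\right) 25 - 14 = - \frac{25}{4} - 14 = - \frac{81}{4}$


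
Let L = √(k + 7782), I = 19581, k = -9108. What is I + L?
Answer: 19581 + I*√1326 ≈ 19581.0 + 36.414*I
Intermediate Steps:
L = I*√1326 (L = √(-9108 + 7782) = √(-1326) = I*√1326 ≈ 36.414*I)
I + L = 19581 + I*√1326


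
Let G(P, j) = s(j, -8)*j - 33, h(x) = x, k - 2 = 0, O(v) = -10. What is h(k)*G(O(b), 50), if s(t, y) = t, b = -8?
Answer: 4934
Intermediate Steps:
k = 2 (k = 2 + 0 = 2)
G(P, j) = -33 + j² (G(P, j) = j*j - 33 = j² - 33 = -33 + j²)
h(k)*G(O(b), 50) = 2*(-33 + 50²) = 2*(-33 + 2500) = 2*2467 = 4934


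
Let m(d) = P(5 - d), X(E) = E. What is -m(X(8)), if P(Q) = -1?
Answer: 1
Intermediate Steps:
m(d) = -1
-m(X(8)) = -1*(-1) = 1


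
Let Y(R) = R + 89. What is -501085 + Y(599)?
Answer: -500397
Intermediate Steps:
Y(R) = 89 + R
-501085 + Y(599) = -501085 + (89 + 599) = -501085 + 688 = -500397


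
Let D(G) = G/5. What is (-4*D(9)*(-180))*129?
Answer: 167184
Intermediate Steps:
D(G) = G/5 (D(G) = G*(1/5) = G/5)
(-4*D(9)*(-180))*129 = (-4*9/5*(-180))*129 = -36/5*(-180)*129 = 1296*129 = 167184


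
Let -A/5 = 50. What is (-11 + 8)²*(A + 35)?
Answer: -1935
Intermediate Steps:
A = -250 (A = -5*50 = -250)
(-11 + 8)²*(A + 35) = (-11 + 8)²*(-250 + 35) = (-3)²*(-215) = 9*(-215) = -1935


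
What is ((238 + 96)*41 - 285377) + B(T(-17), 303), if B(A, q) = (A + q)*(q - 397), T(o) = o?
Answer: -298567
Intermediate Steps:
B(A, q) = (-397 + q)*(A + q) (B(A, q) = (A + q)*(-397 + q) = (-397 + q)*(A + q))
((238 + 96)*41 - 285377) + B(T(-17), 303) = ((238 + 96)*41 - 285377) + (303² - 397*(-17) - 397*303 - 17*303) = (334*41 - 285377) + (91809 + 6749 - 120291 - 5151) = (13694 - 285377) - 26884 = -271683 - 26884 = -298567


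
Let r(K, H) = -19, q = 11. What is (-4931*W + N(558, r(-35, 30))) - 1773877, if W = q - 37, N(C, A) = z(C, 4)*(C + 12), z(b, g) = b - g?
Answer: -1329891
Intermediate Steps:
N(C, A) = (-4 + C)*(12 + C) (N(C, A) = (C - 1*4)*(C + 12) = (C - 4)*(12 + C) = (-4 + C)*(12 + C))
W = -26 (W = 11 - 37 = -26)
(-4931*W + N(558, r(-35, 30))) - 1773877 = (-4931*(-26) + (-4 + 558)*(12 + 558)) - 1773877 = (128206 + 554*570) - 1773877 = (128206 + 315780) - 1773877 = 443986 - 1773877 = -1329891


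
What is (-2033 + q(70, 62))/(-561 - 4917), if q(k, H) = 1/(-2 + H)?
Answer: 11089/29880 ≈ 0.37112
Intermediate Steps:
(-2033 + q(70, 62))/(-561 - 4917) = (-2033 + 1/(-2 + 62))/(-561 - 4917) = (-2033 + 1/60)/(-5478) = (-2033 + 1/60)*(-1/5478) = -121979/60*(-1/5478) = 11089/29880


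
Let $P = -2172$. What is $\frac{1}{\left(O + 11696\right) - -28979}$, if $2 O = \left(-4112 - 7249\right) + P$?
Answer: $\frac{2}{67817} \approx 2.9491 \cdot 10^{-5}$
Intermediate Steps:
$O = - \frac{13533}{2}$ ($O = \frac{\left(-4112 - 7249\right) - 2172}{2} = \frac{-11361 - 2172}{2} = \frac{1}{2} \left(-13533\right) = - \frac{13533}{2} \approx -6766.5$)
$\frac{1}{\left(O + 11696\right) - -28979} = \frac{1}{\left(- \frac{13533}{2} + 11696\right) - -28979} = \frac{1}{\frac{9859}{2} + 28979} = \frac{1}{\frac{67817}{2}} = \frac{2}{67817}$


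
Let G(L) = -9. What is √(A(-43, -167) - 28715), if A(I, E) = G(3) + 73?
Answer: I*√28651 ≈ 169.27*I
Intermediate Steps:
A(I, E) = 64 (A(I, E) = -9 + 73 = 64)
√(A(-43, -167) - 28715) = √(64 - 28715) = √(-28651) = I*√28651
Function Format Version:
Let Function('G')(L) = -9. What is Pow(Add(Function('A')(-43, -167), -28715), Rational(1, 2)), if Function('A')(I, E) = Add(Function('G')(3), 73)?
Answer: Mul(I, Pow(28651, Rational(1, 2))) ≈ Mul(169.27, I)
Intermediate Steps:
Function('A')(I, E) = 64 (Function('A')(I, E) = Add(-9, 73) = 64)
Pow(Add(Function('A')(-43, -167), -28715), Rational(1, 2)) = Pow(Add(64, -28715), Rational(1, 2)) = Pow(-28651, Rational(1, 2)) = Mul(I, Pow(28651, Rational(1, 2)))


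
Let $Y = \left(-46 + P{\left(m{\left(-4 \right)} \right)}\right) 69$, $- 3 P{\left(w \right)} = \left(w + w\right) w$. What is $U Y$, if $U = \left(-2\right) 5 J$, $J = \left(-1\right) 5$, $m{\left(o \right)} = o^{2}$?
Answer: $-747500$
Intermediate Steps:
$J = -5$
$P{\left(w \right)} = - \frac{2 w^{2}}{3}$ ($P{\left(w \right)} = - \frac{\left(w + w\right) w}{3} = - \frac{2 w w}{3} = - \frac{2 w^{2}}{3}$)
$U = 50$ ($U = \left(-2\right) 5 \left(-5\right) = \left(-10\right) \left(-5\right) = 50$)
$Y = -14950$ ($Y = \left(-46 - \frac{2 \left(\left(-4\right)^{2}\right)^{2}}{3}\right) 69 = \left(-46 - \frac{2 \cdot 16^{2}}{3}\right) 69 = \left(-46 - \frac{512}{3}\right) 69 = \left(- \frac{650}{3}\right) 69 = -14950$)
$U Y = 50 \left(-14950\right) = -747500$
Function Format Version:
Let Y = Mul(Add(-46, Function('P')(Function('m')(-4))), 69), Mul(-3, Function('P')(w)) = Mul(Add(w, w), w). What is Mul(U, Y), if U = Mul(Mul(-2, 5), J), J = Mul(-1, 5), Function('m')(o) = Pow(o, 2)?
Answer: -747500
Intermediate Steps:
J = -5
Function('P')(w) = Mul(Rational(-2, 3), Pow(w, 2)) (Function('P')(w) = Mul(Rational(-1, 3), Mul(Add(w, w), w)) = Mul(Rational(-1, 3), Mul(Mul(2, w), w)) = Mul(Rational(-1, 3), Mul(2, Pow(w, 2))) = Mul(Rational(-2, 3), Pow(w, 2)))
U = 50 (U = Mul(Mul(-2, 5), -5) = Mul(-10, -5) = 50)
Y = -14950 (Y = Mul(Add(-46, Mul(Rational(-2, 3), Pow(Pow(-4, 2), 2))), 69) = Mul(Add(-46, Mul(Rational(-2, 3), Pow(16, 2))), 69) = Mul(Add(-46, Mul(Rational(-2, 3), 256)), 69) = Mul(Add(-46, Rational(-512, 3)), 69) = Mul(Rational(-650, 3), 69) = -14950)
Mul(U, Y) = Mul(50, -14950) = -747500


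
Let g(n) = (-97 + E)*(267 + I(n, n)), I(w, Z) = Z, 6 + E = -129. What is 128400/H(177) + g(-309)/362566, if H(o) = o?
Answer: 7759199848/10695697 ≈ 725.45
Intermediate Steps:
E = -135 (E = -6 - 129 = -135)
g(n) = -61944 - 232*n (g(n) = (-97 - 135)*(267 + n) = -232*(267 + n) = -61944 - 232*n)
128400/H(177) + g(-309)/362566 = 128400/177 + (-61944 - 232*(-309))/362566 = 128400*(1/177) + (-61944 + 71688)*(1/362566) = 42800/59 + 9744*(1/362566) = 42800/59 + 4872/181283 = 7759199848/10695697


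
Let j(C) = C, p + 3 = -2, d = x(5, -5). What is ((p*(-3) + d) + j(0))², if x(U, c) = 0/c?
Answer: 225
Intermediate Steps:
x(U, c) = 0
d = 0
p = -5 (p = -3 - 2 = -5)
((p*(-3) + d) + j(0))² = ((-5*(-3) + 0) + 0)² = ((15 + 0) + 0)² = (15 + 0)² = 15² = 225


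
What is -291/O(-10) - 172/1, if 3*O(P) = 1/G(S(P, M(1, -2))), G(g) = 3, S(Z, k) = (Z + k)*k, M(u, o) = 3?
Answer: -2791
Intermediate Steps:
S(Z, k) = k*(Z + k)
O(P) = 1/9 (O(P) = (1/3)/3 = (1/3)*(1/3) = 1/9)
-291/O(-10) - 172/1 = -291/1/9 - 172/1 = -291*9 - 172*1 = -2619 - 172 = -2791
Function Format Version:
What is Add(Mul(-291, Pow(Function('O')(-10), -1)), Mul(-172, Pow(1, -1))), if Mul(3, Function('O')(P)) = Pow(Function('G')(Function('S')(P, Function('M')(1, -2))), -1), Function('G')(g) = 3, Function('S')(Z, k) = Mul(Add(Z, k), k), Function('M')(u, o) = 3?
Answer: -2791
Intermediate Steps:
Function('S')(Z, k) = Mul(k, Add(Z, k))
Function('O')(P) = Rational(1, 9) (Function('O')(P) = Mul(Rational(1, 3), Pow(3, -1)) = Mul(Rational(1, 3), Rational(1, 3)) = Rational(1, 9))
Add(Mul(-291, Pow(Function('O')(-10), -1)), Mul(-172, Pow(1, -1))) = Add(Mul(-291, Pow(Rational(1, 9), -1)), Mul(-172, Pow(1, -1))) = Add(Mul(-291, 9), Mul(-172, 1)) = Add(-2619, -172) = -2791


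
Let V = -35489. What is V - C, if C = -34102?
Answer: -1387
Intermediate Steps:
V - C = -35489 - 1*(-34102) = -35489 + 34102 = -1387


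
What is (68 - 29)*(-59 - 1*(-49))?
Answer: -390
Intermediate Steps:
(68 - 29)*(-59 - 1*(-49)) = 39*(-59 + 49) = 39*(-10) = -390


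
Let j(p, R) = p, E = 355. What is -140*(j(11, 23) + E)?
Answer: -51240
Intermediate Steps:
-140*(j(11, 23) + E) = -140*(11 + 355) = -140*366 = -51240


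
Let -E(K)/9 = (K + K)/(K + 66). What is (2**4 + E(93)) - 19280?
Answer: -1021550/53 ≈ -19275.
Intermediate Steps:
E(K) = -18*K/(66 + K) (E(K) = -9*(K + K)/(K + 66) = -9*2*K/(66 + K) = -18*K/(66 + K))
(2**4 + E(93)) - 19280 = (2**4 - 18*93/(66 + 93)) - 19280 = (16 - 18*93/159) - 19280 = (16 - 18*93*1/159) - 19280 = (16 - 558/53) - 19280 = 290/53 - 19280 = -1021550/53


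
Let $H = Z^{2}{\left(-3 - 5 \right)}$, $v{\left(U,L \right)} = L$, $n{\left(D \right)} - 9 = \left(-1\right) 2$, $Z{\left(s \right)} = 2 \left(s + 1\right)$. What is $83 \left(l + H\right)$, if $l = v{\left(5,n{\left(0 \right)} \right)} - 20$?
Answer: $15189$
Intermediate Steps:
$Z{\left(s \right)} = 2 + 2 s$ ($Z{\left(s \right)} = 2 \left(1 + s\right) = 2 + 2 s$)
$n{\left(D \right)} = 7$ ($n{\left(D \right)} = 9 - 2 = 7$)
$H = 196$ ($H = \left(2 + 2 \left(-3 - 5\right)\right)^{2} = \left(2 + 2 \left(-8\right)\right)^{2} = \left(2 - 16\right)^{2} = \left(-14\right)^{2} = 196$)
$l = -13$ ($l = 7 - 20 = -13$)
$83 \left(l + H\right) = 83 \left(-13 + 196\right) = 83 \cdot 183 = 15189$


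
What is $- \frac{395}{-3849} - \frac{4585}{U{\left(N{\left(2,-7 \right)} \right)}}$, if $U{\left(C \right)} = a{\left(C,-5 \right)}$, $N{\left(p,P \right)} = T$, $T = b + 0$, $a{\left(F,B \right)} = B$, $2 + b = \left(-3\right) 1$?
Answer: $\frac{3529928}{3849} \approx 917.1$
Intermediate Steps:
$b = -5$ ($b = -2 - 3 = -5$)
$T = -5$ ($T = -5 + 0 = -5$)
$N{\left(p,P \right)} = -5$
$U{\left(C \right)} = -5$
$- \frac{395}{-3849} - \frac{4585}{U{\left(N{\left(2,-7 \right)} \right)}} = - \frac{395}{-3849} - \frac{4585}{-5} = \left(-395\right) \left(- \frac{1}{3849}\right) - -917 = \frac{395}{3849} + 917 = \frac{3529928}{3849}$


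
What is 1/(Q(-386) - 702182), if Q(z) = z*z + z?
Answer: -1/553572 ≈ -1.8064e-6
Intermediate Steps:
Q(z) = z + z² (Q(z) = z² + z = z + z²)
1/(Q(-386) - 702182) = 1/(-386*(1 - 386) - 702182) = 1/(-386*(-385) - 702182) = 1/(148610 - 702182) = 1/(-553572) = -1/553572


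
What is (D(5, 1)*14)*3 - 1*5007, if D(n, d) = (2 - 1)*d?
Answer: -4965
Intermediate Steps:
D(n, d) = d (D(n, d) = 1*d = d)
(D(5, 1)*14)*3 - 1*5007 = (1*14)*3 - 1*5007 = 14*3 - 5007 = 42 - 5007 = -4965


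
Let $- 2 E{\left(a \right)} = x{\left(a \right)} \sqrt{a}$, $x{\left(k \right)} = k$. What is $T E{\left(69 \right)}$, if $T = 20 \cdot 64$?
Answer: $- 44160 \sqrt{69} \approx -3.6682 \cdot 10^{5}$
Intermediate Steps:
$T = 1280$
$E{\left(a \right)} = - \frac{a^{\frac{3}{2}}}{2}$ ($E{\left(a \right)} = - \frac{a \sqrt{a}}{2} = - \frac{a^{\frac{3}{2}}}{2}$)
$T E{\left(69 \right)} = 1280 \left(- \frac{69^{\frac{3}{2}}}{2}\right) = 1280 \left(- \frac{69 \sqrt{69}}{2}\right) = - 44160 \sqrt{69}$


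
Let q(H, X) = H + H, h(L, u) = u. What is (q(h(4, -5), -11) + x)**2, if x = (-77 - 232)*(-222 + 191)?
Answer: 91565761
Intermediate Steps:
q(H, X) = 2*H
x = 9579 (x = -309*(-31) = 9579)
(q(h(4, -5), -11) + x)**2 = (2*(-5) + 9579)**2 = (-10 + 9579)**2 = 9569**2 = 91565761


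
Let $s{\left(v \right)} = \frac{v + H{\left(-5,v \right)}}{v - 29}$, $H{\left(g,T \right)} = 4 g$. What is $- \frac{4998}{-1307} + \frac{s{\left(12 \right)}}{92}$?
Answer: $\frac{1956832}{511037} \approx 3.8291$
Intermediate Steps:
$s{\left(v \right)} = \frac{-20 + v}{-29 + v}$ ($s{\left(v \right)} = \frac{v + 4 \left(-5\right)}{v - 29} = \frac{v - 20}{-29 + v} = \frac{-20 + v}{-29 + v}$)
$- \frac{4998}{-1307} + \frac{s{\left(12 \right)}}{92} = - \frac{4998}{-1307} + \frac{\frac{1}{-29 + 12} \left(-20 + 12\right)}{92} = \left(-4998\right) \left(- \frac{1}{1307}\right) + \frac{1}{-17} \left(-8\right) \frac{1}{92} = \frac{4998}{1307} + \left(- \frac{1}{17}\right) \left(-8\right) \frac{1}{92} = \frac{4998}{1307} + \frac{8}{17} \cdot \frac{1}{92} = \frac{4998}{1307} + \frac{2}{391} = \frac{1956832}{511037}$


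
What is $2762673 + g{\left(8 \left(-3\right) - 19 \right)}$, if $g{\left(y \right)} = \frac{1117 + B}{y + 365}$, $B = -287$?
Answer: $\frac{444790768}{161} \approx 2.7627 \cdot 10^{6}$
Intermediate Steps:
$g{\left(y \right)} = \frac{830}{365 + y}$ ($g{\left(y \right)} = \frac{1117 - 287}{y + 365} = \frac{830}{365 + y}$)
$2762673 + g{\left(8 \left(-3\right) - 19 \right)} = 2762673 + \frac{830}{365 + \left(8 \left(-3\right) - 19\right)} = 2762673 + \frac{830}{365 - 43} = 2762673 + \frac{830}{322} = 2762673 + 830 \cdot \frac{1}{322} = 2762673 + \frac{415}{161} = \frac{444790768}{161}$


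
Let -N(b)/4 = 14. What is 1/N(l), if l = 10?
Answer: -1/56 ≈ -0.017857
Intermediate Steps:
N(b) = -56 (N(b) = -4*14 = -56)
1/N(l) = 1/(-56) = -1/56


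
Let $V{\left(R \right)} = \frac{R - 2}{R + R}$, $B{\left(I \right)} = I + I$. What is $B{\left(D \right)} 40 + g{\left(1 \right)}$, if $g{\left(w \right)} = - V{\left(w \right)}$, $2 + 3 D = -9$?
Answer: $- \frac{1757}{6} \approx -292.83$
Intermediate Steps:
$D = - \frac{11}{3}$ ($D = - \frac{2}{3} + \frac{1}{3} \left(-9\right) = - \frac{2}{3} - 3 = - \frac{11}{3} \approx -3.6667$)
$B{\left(I \right)} = 2 I$
$V{\left(R \right)} = \frac{-2 + R}{2 R}$
$g{\left(w \right)} = - \frac{-2 + w}{2 w}$
$B{\left(D \right)} 40 + g{\left(1 \right)} = 2 \left(- \frac{11}{3}\right) 40 + \frac{2 - 1}{2 \cdot 1} = \left(- \frac{22}{3}\right) 40 + \frac{1}{2} \cdot 1 \left(2 - 1\right) = - \frac{880}{3} + \frac{1}{2} \cdot 1 \cdot 1 = - \frac{880}{3} + \frac{1}{2} = - \frac{1757}{6}$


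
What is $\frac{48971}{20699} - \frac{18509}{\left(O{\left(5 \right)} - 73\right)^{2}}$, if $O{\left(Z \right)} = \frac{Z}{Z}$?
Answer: $- \frac{129252127}{107303616} \approx -1.2045$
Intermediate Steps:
$O{\left(Z \right)} = 1$
$\frac{48971}{20699} - \frac{18509}{\left(O{\left(5 \right)} - 73\right)^{2}} = \frac{48971}{20699} - \frac{18509}{\left(1 - 73\right)^{2}} = 48971 \cdot \frac{1}{20699} - \frac{18509}{\left(-72\right)^{2}} = \frac{48971}{20699} - \frac{18509}{5184} = - \frac{129252127}{107303616}$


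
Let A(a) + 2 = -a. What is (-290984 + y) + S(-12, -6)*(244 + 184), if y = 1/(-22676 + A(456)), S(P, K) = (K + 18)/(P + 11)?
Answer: -6850440081/23134 ≈ -2.9612e+5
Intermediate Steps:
A(a) = -2 - a
S(P, K) = (18 + K)/(11 + P)
y = -1/23134 (y = 1/(-22676 + (-2 - 1*456)) = 1/(-22676 + (-2 - 456)) = 1/(-22676 - 458) = 1/(-23134) = -1/23134 ≈ -4.3226e-5)
(-290984 + y) + S(-12, -6)*(244 + 184) = (-290984 - 1/23134) + ((18 - 6)/(11 - 12))*(244 + 184) = -6731623857/23134 + (12/(-1))*428 = -6731623857/23134 - 1*12*428 = -6731623857/23134 - 12*428 = -6731623857/23134 - 5136 = -6850440081/23134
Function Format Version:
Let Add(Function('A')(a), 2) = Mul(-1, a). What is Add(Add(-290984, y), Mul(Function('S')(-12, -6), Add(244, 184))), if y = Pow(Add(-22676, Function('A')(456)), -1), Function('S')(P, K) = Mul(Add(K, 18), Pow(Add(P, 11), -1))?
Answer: Rational(-6850440081, 23134) ≈ -2.9612e+5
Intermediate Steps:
Function('A')(a) = Add(-2, Mul(-1, a))
Function('S')(P, K) = Mul(Pow(Add(11, P), -1), Add(18, K)) (Function('S')(P, K) = Mul(Add(18, K), Pow(Add(11, P), -1)) = Mul(Pow(Add(11, P), -1), Add(18, K)))
y = Rational(-1, 23134) (y = Pow(Add(-22676, Add(-2, Mul(-1, 456))), -1) = Pow(Add(-22676, Add(-2, -456)), -1) = Pow(Add(-22676, -458), -1) = Pow(-23134, -1) = Rational(-1, 23134) ≈ -4.3226e-5)
Add(Add(-290984, y), Mul(Function('S')(-12, -6), Add(244, 184))) = Add(Add(-290984, Rational(-1, 23134)), Mul(Mul(Pow(Add(11, -12), -1), Add(18, -6)), Add(244, 184))) = Add(Rational(-6731623857, 23134), Mul(Mul(Pow(-1, -1), 12), 428)) = Add(Rational(-6731623857, 23134), Mul(Mul(-1, 12), 428)) = Add(Rational(-6731623857, 23134), Mul(-12, 428)) = Add(Rational(-6731623857, 23134), -5136) = Rational(-6850440081, 23134)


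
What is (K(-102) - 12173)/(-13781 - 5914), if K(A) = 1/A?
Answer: 1241647/2008890 ≈ 0.61808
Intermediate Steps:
(K(-102) - 12173)/(-13781 - 5914) = (1/(-102) - 12173)/(-13781 - 5914) = (-1/102 - 12173)/(-19695) = -1241647/102*(-1/19695) = 1241647/2008890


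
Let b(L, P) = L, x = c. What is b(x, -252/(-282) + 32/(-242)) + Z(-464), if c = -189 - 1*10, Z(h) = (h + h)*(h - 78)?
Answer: 502777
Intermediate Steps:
Z(h) = 2*h*(-78 + h) (Z(h) = (2*h)*(-78 + h) = 2*h*(-78 + h))
c = -199 (c = -189 - 10 = -199)
x = -199
b(x, -252/(-282) + 32/(-242)) + Z(-464) = -199 + 2*(-464)*(-78 - 464) = -199 + 2*(-464)*(-542) = -199 + 502976 = 502777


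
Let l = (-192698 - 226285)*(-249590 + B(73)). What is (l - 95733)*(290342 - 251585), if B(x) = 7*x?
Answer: 4044671641701468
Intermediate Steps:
l = 104359866657 (l = (-192698 - 226285)*(-249590 + 7*73) = -418983*(-249590 + 511) = -418983*(-249079) = 104359866657)
(l - 95733)*(290342 - 251585) = (104359866657 - 95733)*(290342 - 251585) = 104359770924*38757 = 4044671641701468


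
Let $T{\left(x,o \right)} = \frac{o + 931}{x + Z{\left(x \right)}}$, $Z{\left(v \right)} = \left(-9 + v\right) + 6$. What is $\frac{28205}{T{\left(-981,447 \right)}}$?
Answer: $- \frac{55422825}{1378} \approx -40220.0$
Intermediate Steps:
$Z{\left(v \right)} = -3 + v$
$T{\left(x,o \right)} = \frac{931 + o}{-3 + 2 x}$ ($T{\left(x,o \right)} = \frac{o + 931}{x + \left(-3 + x\right)} = \frac{931 + o}{-3 + 2 x}$)
$\frac{28205}{T{\left(-981,447 \right)}} = \frac{28205}{\frac{1}{-3 + 2 \left(-981\right)} \left(931 + 447\right)} = \frac{28205}{\frac{1}{-3 - 1962} \cdot 1378} = \frac{28205}{\frac{1}{-1965} \cdot 1378} = \frac{28205}{\left(- \frac{1}{1965}\right) 1378} = \frac{28205}{- \frac{1378}{1965}} = 28205 \left(- \frac{1965}{1378}\right) = - \frac{55422825}{1378}$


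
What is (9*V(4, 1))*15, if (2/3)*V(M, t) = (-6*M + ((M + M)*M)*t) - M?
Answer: 810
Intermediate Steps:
V(M, t) = -21*M/2 + 3*t*M² (V(M, t) = 3*((-6*M + ((M + M)*M)*t) - M)/2 = 3*((-6*M + ((2*M)*M)*t) - M)/2 = 3*((-6*M + (2*M²)*t) - M)/2 = 3*((-6*M + 2*t*M²) - M)/2 = 3*(-7*M + 2*t*M²)/2 = -21*M/2 + 3*t*M²)
(9*V(4, 1))*15 = (9*((3/2)*4*(-7 + 2*4*1)))*15 = (9*((3/2)*4*(-7 + 8)))*15 = (9*((3/2)*4*1))*15 = (9*6)*15 = 54*15 = 810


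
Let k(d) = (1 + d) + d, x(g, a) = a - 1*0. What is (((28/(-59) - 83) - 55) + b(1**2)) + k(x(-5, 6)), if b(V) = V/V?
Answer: -7344/59 ≈ -124.47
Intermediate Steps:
b(V) = 1
x(g, a) = a (x(g, a) = a + 0 = a)
k(d) = 1 + 2*d
(((28/(-59) - 83) - 55) + b(1**2)) + k(x(-5, 6)) = (((28/(-59) - 83) - 55) + 1) + (1 + 2*6) = (((28*(-1/59) - 83) - 55) + 1) + (1 + 12) = (((-28/59 - 83) - 55) + 1) + 13 = ((-4925/59 - 55) + 1) + 13 = (-8170/59 + 1) + 13 = -8111/59 + 13 = -7344/59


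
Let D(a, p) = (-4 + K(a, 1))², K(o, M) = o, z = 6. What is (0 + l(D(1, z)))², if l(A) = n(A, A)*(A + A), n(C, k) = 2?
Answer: 1296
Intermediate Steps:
D(a, p) = (-4 + a)²
l(A) = 4*A (l(A) = 2*(A + A) = 2*(2*A) = 4*A)
(0 + l(D(1, z)))² = (0 + 4*(-4 + 1)²)² = (0 + 4*(-3)²)² = (0 + 4*9)² = (0 + 36)² = 36² = 1296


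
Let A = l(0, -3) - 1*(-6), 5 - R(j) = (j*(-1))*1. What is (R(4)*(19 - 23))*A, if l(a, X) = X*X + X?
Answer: -432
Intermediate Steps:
l(a, X) = X + X² (l(a, X) = X² + X = X + X²)
R(j) = 5 + j (R(j) = 5 - j*(-1) = 5 - (-j) = 5 - (-1)*j = 5 + j)
A = 12 (A = -3*(1 - 3) - 1*(-6) = -3*(-2) + 6 = 6 + 6 = 12)
(R(4)*(19 - 23))*A = ((5 + 4)*(19 - 23))*12 = (9*(-4))*12 = -36*12 = -432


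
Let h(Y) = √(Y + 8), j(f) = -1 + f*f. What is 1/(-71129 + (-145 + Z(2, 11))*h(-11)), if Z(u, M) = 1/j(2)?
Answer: -213387/15178192279 + 434*I*√3/15178192279 ≈ -1.4059e-5 + 4.9526e-8*I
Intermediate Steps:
j(f) = -1 + f²
Z(u, M) = ⅓ (Z(u, M) = 1/(-1 + 2²) = 1/(-1 + 4) = 1/3 = ⅓)
h(Y) = √(8 + Y)
1/(-71129 + (-145 + Z(2, 11))*h(-11)) = 1/(-71129 + (-145 + ⅓)*√(8 - 11)) = 1/(-71129 - 434*I*√3/3)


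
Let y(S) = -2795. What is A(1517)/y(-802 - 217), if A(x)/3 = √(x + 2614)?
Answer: -27*√51/2795 ≈ -0.068987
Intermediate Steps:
A(x) = 3*√(2614 + x) (A(x) = 3*√(x + 2614) = 3*√(2614 + x))
A(1517)/y(-802 - 217) = (3*√(2614 + 1517))/(-2795) = (3*√4131)*(-1/2795) = (3*(9*√51))*(-1/2795) = (27*√51)*(-1/2795) = -27*√51/2795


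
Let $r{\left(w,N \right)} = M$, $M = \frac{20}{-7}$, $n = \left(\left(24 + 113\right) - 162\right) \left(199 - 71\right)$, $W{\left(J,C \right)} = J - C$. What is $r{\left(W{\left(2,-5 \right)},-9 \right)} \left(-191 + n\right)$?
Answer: $\frac{67820}{7} \approx 9688.6$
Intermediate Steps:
$n = -3200$ ($n = \left(137 - 162\right) 128 = \left(-25\right) 128 = -3200$)
$M = - \frac{20}{7}$ ($M = 20 \left(- \frac{1}{7}\right) = - \frac{20}{7} \approx -2.8571$)
$r{\left(w,N \right)} = - \frac{20}{7}$
$r{\left(W{\left(2,-5 \right)},-9 \right)} \left(-191 + n\right) = - \frac{20 \left(-191 - 3200\right)}{7} = \left(- \frac{20}{7}\right) \left(-3391\right) = \frac{67820}{7}$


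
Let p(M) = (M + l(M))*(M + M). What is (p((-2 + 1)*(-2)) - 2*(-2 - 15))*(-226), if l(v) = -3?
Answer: -6780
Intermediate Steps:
p(M) = 2*M*(-3 + M) (p(M) = (M - 3)*(M + M) = (-3 + M)*(2*M) = 2*M*(-3 + M))
(p((-2 + 1)*(-2)) - 2*(-2 - 15))*(-226) = (2*((-2 + 1)*(-2))*(-3 + (-2 + 1)*(-2)) - 2*(-2 - 15))*(-226) = (2*(-1*(-2))*(-3 - 1*(-2)) - 2*(-17))*(-226) = (2*2*(-3 + 2) + 34)*(-226) = (2*2*(-1) + 34)*(-226) = (-4 + 34)*(-226) = 30*(-226) = -6780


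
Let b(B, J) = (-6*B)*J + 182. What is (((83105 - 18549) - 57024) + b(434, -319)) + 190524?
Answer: 1028914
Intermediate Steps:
b(B, J) = 182 - 6*B*J (b(B, J) = -6*B*J + 182 = 182 - 6*B*J)
(((83105 - 18549) - 57024) + b(434, -319)) + 190524 = (((83105 - 18549) - 57024) + (182 - 6*434*(-319))) + 190524 = ((64556 - 57024) + (182 + 830676)) + 190524 = (7532 + 830858) + 190524 = 838390 + 190524 = 1028914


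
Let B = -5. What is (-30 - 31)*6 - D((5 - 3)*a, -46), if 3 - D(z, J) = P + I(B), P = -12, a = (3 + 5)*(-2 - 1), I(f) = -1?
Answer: -382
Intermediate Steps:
a = -24 (a = 8*(-3) = -24)
D(z, J) = 16 (D(z, J) = 3 - (-12 - 1) = 3 - 1*(-13) = 3 + 13 = 16)
(-30 - 31)*6 - D((5 - 3)*a, -46) = (-30 - 31)*6 - 1*16 = -61*6 - 16 = -366 - 16 = -382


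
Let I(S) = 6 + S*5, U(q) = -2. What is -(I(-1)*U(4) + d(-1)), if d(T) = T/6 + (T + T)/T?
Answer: 1/6 ≈ 0.16667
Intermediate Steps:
I(S) = 6 + 5*S
d(T) = 2 + T/6 (d(T) = T*(1/6) + (2*T)/T = T/6 + 2 = 2 + T/6)
-(I(-1)*U(4) + d(-1)) = -((6 + 5*(-1))*(-2) + (2 + (1/6)*(-1))) = -((6 - 5)*(-2) + (2 - 1/6)) = -(1*(-2) + 11/6) = -(-2 + 11/6) = -1*(-1/6) = 1/6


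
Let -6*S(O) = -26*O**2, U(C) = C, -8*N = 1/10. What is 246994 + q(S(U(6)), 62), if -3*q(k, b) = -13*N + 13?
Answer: 19759169/80 ≈ 2.4699e+5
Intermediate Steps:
N = -1/80 (N = -1/8/10 = -1/8*1/10 = -1/80 ≈ -0.012500)
S(O) = 13*O**2/3 (S(O) = -(-13)*O**2/3 = 13*O**2/3)
q(k, b) = -351/80 (q(k, b) = -(-13*(-1/80) + 13)/3 = -(13/80 + 13)/3 = -1/3*1053/80 = -351/80)
246994 + q(S(U(6)), 62) = 246994 - 351/80 = 19759169/80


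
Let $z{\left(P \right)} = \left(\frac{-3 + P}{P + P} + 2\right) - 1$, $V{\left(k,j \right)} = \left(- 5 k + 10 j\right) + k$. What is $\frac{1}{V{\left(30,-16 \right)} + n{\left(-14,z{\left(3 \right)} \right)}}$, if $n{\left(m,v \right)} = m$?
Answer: $- \frac{1}{294} \approx -0.0034014$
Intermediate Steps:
$V{\left(k,j \right)} = - 4 k + 10 j$
$z{\left(P \right)} = 1 + \frac{-3 + P}{2 P}$ ($z{\left(P \right)} = \left(\frac{-3 + P}{2 P} + 2\right) - 1 = \left(2 + \frac{-3 + P}{2 P}\right) - 1 = 1 + \frac{-3 + P}{2 P}$)
$\frac{1}{V{\left(30,-16 \right)} + n{\left(-14,z{\left(3 \right)} \right)}} = \frac{1}{\left(\left(-4\right) 30 + 10 \left(-16\right)\right) - 14} = \frac{1}{\left(-120 - 160\right) - 14} = \frac{1}{-280 - 14} = \frac{1}{-294} = - \frac{1}{294}$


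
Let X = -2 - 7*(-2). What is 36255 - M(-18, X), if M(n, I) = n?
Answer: 36273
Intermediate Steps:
X = 12 (X = -2 + 14 = 12)
36255 - M(-18, X) = 36255 - 1*(-18) = 36255 + 18 = 36273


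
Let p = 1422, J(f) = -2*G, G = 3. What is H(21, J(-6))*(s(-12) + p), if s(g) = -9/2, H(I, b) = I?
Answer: 59535/2 ≈ 29768.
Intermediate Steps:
J(f) = -6 (J(f) = -2*3 = -6)
s(g) = -9/2 (s(g) = -9*½ = -9/2)
H(21, J(-6))*(s(-12) + p) = 21*(-9/2 + 1422) = 21*(2835/2) = 59535/2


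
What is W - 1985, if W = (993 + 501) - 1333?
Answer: -1824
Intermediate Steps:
W = 161 (W = 1494 - 1333 = 161)
W - 1985 = 161 - 1985 = -1824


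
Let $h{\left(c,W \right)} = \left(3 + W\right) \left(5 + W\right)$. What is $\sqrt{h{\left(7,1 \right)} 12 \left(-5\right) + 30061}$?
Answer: $\sqrt{28621} \approx 169.18$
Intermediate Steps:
$\sqrt{h{\left(7,1 \right)} 12 \left(-5\right) + 30061} = \sqrt{\left(15 + 1^{2} + 8 \cdot 1\right) 12 \left(-5\right) + 30061} = \sqrt{\left(15 + 1 + 8\right) \left(-60\right) + 30061} = \sqrt{24 \left(-60\right) + 30061} = \sqrt{-1440 + 30061} = \sqrt{28621}$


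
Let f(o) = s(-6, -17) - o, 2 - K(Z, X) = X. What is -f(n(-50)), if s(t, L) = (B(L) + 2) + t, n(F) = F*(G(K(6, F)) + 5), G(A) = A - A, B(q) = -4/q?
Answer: -4186/17 ≈ -246.24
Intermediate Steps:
K(Z, X) = 2 - X
G(A) = 0
n(F) = 5*F (n(F) = F*(0 + 5) = F*5 = 5*F)
s(t, L) = 2 + t - 4/L (s(t, L) = (-4/L + 2) + t = (2 - 4/L) + t = 2 + t - 4/L)
f(o) = -64/17 - o (f(o) = (2 - 6 - 4/(-17)) - o = (2 - 6 - 4*(-1/17)) - o = (2 - 6 + 4/17) - o = -64/17 - o)
-f(n(-50)) = -(-64/17 - 5*(-50)) = -(-64/17 - 1*(-250)) = -(-64/17 + 250) = -1*4186/17 = -4186/17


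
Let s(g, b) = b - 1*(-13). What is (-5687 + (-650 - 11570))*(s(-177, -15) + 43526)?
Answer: -779384268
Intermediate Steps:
s(g, b) = 13 + b (s(g, b) = b + 13 = 13 + b)
(-5687 + (-650 - 11570))*(s(-177, -15) + 43526) = (-5687 + (-650 - 11570))*((13 - 15) + 43526) = (-5687 - 12220)*(-2 + 43526) = -17907*43524 = -779384268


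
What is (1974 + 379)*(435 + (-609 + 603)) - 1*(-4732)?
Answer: 1014169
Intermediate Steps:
(1974 + 379)*(435 + (-609 + 603)) - 1*(-4732) = 2353*(435 - 6) + 4732 = 2353*429 + 4732 = 1009437 + 4732 = 1014169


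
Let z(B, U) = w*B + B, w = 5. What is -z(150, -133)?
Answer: -900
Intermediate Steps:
z(B, U) = 6*B (z(B, U) = 5*B + B = 6*B)
-z(150, -133) = -6*150 = -1*900 = -900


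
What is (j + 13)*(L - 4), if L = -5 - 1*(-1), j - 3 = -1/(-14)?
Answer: -900/7 ≈ -128.57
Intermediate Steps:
j = 43/14 (j = 3 - 1/(-14) = 3 - 1*(-1/14) = 3 + 1/14 = 43/14 ≈ 3.0714)
L = -4 (L = -5 + 1 = -4)
(j + 13)*(L - 4) = (43/14 + 13)*(-4 - 4) = (225/14)*(-8) = -900/7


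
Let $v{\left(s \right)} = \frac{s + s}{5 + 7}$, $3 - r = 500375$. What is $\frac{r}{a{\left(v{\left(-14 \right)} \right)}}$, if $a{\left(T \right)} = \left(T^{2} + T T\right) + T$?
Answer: $- \frac{4503348}{77} \approx -58485.0$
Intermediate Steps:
$r = -500372$ ($r = 3 - 500375 = -500372$)
$v{\left(s \right)} = \frac{s}{6}$ ($v{\left(s \right)} = \frac{2 s}{12} = 2 s \frac{1}{12} = \frac{s}{6}$)
$a{\left(T \right)} = T + 2 T^{2}$ ($a{\left(T \right)} = \left(T^{2} + T^{2}\right) + T = 2 T^{2} + T = T + 2 T^{2}$)
$\frac{r}{a{\left(v{\left(-14 \right)} \right)}} = - \frac{500372}{\frac{1}{6} \left(-14\right) \left(1 + 2 \cdot \frac{1}{6} \left(-14\right)\right)} = - \frac{500372}{\left(- \frac{7}{3}\right) \left(1 + 2 \left(- \frac{7}{3}\right)\right)} = - \frac{500372}{\left(- \frac{7}{3}\right) \left(1 - \frac{14}{3}\right)} = - \frac{500372}{\left(- \frac{7}{3}\right) \left(- \frac{11}{3}\right)} = - \frac{500372}{\frac{77}{9}} = \left(-500372\right) \frac{9}{77} = - \frac{4503348}{77}$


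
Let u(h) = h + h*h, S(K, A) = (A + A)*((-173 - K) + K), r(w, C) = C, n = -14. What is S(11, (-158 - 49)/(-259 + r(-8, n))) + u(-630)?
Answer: 36036696/91 ≈ 3.9601e+5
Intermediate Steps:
S(K, A) = -346*A (S(K, A) = (2*A)*(-173) = -346*A)
u(h) = h + h**2
S(11, (-158 - 49)/(-259 + r(-8, n))) + u(-630) = -346*(-158 - 49)/(-259 - 14) - 630*(1 - 630) = -(-71622)/(-273) - 630*(-629) = -(-71622)*(-1)/273 + 396270 = -346*69/91 + 396270 = -23874/91 + 396270 = 36036696/91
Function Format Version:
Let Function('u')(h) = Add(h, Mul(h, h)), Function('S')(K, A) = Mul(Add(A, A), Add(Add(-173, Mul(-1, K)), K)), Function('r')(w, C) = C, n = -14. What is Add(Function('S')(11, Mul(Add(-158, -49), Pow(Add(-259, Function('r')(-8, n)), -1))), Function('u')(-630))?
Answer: Rational(36036696, 91) ≈ 3.9601e+5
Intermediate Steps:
Function('S')(K, A) = Mul(-346, A) (Function('S')(K, A) = Mul(Mul(2, A), -173) = Mul(-346, A))
Function('u')(h) = Add(h, Pow(h, 2))
Add(Function('S')(11, Mul(Add(-158, -49), Pow(Add(-259, Function('r')(-8, n)), -1))), Function('u')(-630)) = Add(Mul(-346, Mul(Add(-158, -49), Pow(Add(-259, -14), -1))), Mul(-630, Add(1, -630))) = Add(Mul(-346, Mul(-207, Pow(-273, -1))), Mul(-630, -629)) = Add(Mul(-346, Mul(-207, Rational(-1, 273))), 396270) = Add(Mul(-346, Rational(69, 91)), 396270) = Add(Rational(-23874, 91), 396270) = Rational(36036696, 91)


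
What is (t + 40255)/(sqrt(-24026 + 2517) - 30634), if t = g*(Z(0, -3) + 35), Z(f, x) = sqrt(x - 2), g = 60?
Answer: 5*(-8471*I + 12*sqrt(5))/(sqrt(21509) + 30634*I) ≈ -1.3826 - 0.010999*I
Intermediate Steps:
Z(f, x) = sqrt(-2 + x)
t = 2100 + 60*I*sqrt(5) (t = 60*(sqrt(-2 - 3) + 35) = 60*(sqrt(-5) + 35) = 60*(I*sqrt(5) + 35) = 60*(35 + I*sqrt(5)) = 2100 + 60*I*sqrt(5) ≈ 2100.0 + 134.16*I)
(t + 40255)/(sqrt(-24026 + 2517) - 30634) = ((2100 + 60*I*sqrt(5)) + 40255)/(sqrt(-24026 + 2517) - 30634) = (42355 + 60*I*sqrt(5))/(sqrt(-21509) - 30634) = (42355 + 60*I*sqrt(5))/(I*sqrt(21509) - 30634) = (42355 + 60*I*sqrt(5))/(-30634 + I*sqrt(21509))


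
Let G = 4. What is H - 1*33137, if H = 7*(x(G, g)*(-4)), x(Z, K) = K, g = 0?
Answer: -33137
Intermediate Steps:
H = 0 (H = 7*(0*(-4)) = 7*0 = 0)
H - 1*33137 = 0 - 1*33137 = 0 - 33137 = -33137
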